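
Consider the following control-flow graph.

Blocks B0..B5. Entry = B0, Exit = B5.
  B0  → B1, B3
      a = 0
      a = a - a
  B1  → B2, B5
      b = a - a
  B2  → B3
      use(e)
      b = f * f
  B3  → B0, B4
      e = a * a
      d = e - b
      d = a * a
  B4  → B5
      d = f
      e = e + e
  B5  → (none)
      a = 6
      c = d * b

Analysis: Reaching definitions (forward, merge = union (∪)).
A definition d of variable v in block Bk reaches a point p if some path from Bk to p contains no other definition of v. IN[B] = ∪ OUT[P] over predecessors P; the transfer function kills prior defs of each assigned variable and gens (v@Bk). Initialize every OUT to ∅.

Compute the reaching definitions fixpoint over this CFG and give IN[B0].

Fixpoint table:
  B0: | IN={a@B0, b@B2, d@B3, e@B3} | OUT={a@B0, b@B2, d@B3, e@B3}
  B1: | IN={a@B0, b@B2, d@B3, e@B3} | OUT={a@B0, b@B1, d@B3, e@B3}
  B2: | IN={a@B0, b@B1, d@B3, e@B3} | OUT={a@B0, b@B2, d@B3, e@B3}
  B3: | IN={a@B0, b@B2, d@B3, e@B3} | OUT={a@B0, b@B2, d@B3, e@B3}
  B4: | IN={a@B0, b@B2, d@B3, e@B3} | OUT={a@B0, b@B2, d@B4, e@B4}
  B5: | IN={a@B0, b@B1, b@B2, d@B3, d@B4, e@B3, e@B4} | OUT={a@B5, b@B1, b@B2, c@B5, d@B3, d@B4, e@B3, e@B4}

Merge at B0 (entry node, so the boundary value {} is joined with the incoming edge(s)): IN[B0] = {} ⊔ OUT[B3] = {a@B0, b@B2, d@B3, e@B3}

Answer: {a@B0, b@B2, d@B3, e@B3}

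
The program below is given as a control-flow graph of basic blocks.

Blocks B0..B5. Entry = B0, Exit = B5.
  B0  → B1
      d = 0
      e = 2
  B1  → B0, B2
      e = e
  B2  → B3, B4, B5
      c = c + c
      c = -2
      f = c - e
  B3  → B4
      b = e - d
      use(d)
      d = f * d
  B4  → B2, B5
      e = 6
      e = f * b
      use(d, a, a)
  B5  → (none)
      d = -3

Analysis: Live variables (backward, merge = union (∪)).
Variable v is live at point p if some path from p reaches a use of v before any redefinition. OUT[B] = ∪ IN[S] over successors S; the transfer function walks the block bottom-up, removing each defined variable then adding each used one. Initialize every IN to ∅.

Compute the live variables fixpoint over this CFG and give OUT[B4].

Answer: {a, b, c, d, e}

Derivation:
Fixpoint table:
  B0:   IN={a, b, c}   OUT={a, b, c, d, e}
  B1:   IN={a, b, c, d, e}   OUT={a, b, c, d, e}
  B2:   IN={a, b, c, d, e}   OUT={a, b, c, d, e, f}
  B3:   IN={a, c, d, e, f}   OUT={a, b, c, d, f}
  B4:   IN={a, b, c, d, f}   OUT={a, b, c, d, e}
  B5:   IN={}   OUT={}

Merge at B4: OUT[B4] = IN[B2] ⊔ IN[B5] = {a, b, c, d, e}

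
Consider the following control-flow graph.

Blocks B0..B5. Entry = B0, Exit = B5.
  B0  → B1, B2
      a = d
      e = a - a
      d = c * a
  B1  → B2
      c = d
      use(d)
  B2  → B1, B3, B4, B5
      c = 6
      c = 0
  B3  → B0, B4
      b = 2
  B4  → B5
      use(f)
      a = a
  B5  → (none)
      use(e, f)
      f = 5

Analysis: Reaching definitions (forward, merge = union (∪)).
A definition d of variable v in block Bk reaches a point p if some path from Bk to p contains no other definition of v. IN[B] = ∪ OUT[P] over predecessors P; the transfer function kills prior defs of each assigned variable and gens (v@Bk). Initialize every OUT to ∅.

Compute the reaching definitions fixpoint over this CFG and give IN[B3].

Fixpoint table:
  B0:   IN={a@B0, b@B3, c@B2, d@B0, e@B0}   OUT={a@B0, b@B3, c@B2, d@B0, e@B0}
  B1:   IN={a@B0, b@B3, c@B2, d@B0, e@B0}   OUT={a@B0, b@B3, c@B1, d@B0, e@B0}
  B2:   IN={a@B0, b@B3, c@B1, c@B2, d@B0, e@B0}   OUT={a@B0, b@B3, c@B2, d@B0, e@B0}
  B3:   IN={a@B0, b@B3, c@B2, d@B0, e@B0}   OUT={a@B0, b@B3, c@B2, d@B0, e@B0}
  B4:   IN={a@B0, b@B3, c@B2, d@B0, e@B0}   OUT={a@B4, b@B3, c@B2, d@B0, e@B0}
  B5:   IN={a@B0, a@B4, b@B3, c@B2, d@B0, e@B0}   OUT={a@B0, a@B4, b@B3, c@B2, d@B0, e@B0, f@B5}

Merge at B3: IN[B3] = OUT[B2] = {a@B0, b@B3, c@B2, d@B0, e@B0}

Answer: {a@B0, b@B3, c@B2, d@B0, e@B0}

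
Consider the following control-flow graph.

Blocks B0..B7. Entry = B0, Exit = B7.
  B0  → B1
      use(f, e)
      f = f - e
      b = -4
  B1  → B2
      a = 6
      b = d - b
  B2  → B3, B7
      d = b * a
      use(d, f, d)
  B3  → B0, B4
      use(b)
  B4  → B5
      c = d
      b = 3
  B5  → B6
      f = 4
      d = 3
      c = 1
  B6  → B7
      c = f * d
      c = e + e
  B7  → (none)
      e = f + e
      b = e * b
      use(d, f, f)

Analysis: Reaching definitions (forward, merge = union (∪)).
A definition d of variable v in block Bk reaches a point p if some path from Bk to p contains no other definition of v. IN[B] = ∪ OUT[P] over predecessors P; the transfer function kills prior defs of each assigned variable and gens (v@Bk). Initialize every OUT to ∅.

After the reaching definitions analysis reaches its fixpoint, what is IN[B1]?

Fixpoint table:
  B0: | IN={a@B1, b@B1, d@B2, f@B0} | OUT={a@B1, b@B0, d@B2, f@B0}
  B1: | IN={a@B1, b@B0, d@B2, f@B0} | OUT={a@B1, b@B1, d@B2, f@B0}
  B2: | IN={a@B1, b@B1, d@B2, f@B0} | OUT={a@B1, b@B1, d@B2, f@B0}
  B3: | IN={a@B1, b@B1, d@B2, f@B0} | OUT={a@B1, b@B1, d@B2, f@B0}
  B4: | IN={a@B1, b@B1, d@B2, f@B0} | OUT={a@B1, b@B4, c@B4, d@B2, f@B0}
  B5: | IN={a@B1, b@B4, c@B4, d@B2, f@B0} | OUT={a@B1, b@B4, c@B5, d@B5, f@B5}
  B6: | IN={a@B1, b@B4, c@B5, d@B5, f@B5} | OUT={a@B1, b@B4, c@B6, d@B5, f@B5}
  B7: | IN={a@B1, b@B1, b@B4, c@B6, d@B2, d@B5, f@B0, f@B5} | OUT={a@B1, b@B7, c@B6, d@B2, d@B5, e@B7, f@B0, f@B5}

Merge at B1: IN[B1] = OUT[B0] = {a@B1, b@B0, d@B2, f@B0}

Answer: {a@B1, b@B0, d@B2, f@B0}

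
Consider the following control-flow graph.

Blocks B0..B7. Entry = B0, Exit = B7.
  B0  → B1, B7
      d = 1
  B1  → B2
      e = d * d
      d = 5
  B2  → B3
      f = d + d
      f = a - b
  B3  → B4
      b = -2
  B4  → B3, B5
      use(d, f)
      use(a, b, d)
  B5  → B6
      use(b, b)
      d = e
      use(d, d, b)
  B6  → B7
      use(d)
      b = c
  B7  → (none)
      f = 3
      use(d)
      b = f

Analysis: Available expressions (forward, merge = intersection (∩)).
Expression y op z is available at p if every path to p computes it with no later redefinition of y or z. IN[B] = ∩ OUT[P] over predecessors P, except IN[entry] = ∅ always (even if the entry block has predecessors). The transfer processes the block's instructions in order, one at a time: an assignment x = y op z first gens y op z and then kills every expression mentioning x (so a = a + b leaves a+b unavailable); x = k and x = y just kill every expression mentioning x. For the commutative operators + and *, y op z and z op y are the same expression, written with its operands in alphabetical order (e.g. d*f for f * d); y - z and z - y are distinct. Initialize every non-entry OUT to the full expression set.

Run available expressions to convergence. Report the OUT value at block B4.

Fixpoint table:
  B0:   IN={}   OUT={}
  B1:   IN={}   OUT={}
  B2:   IN={}   OUT={a-b, d+d}
  B3:   IN={d+d}   OUT={d+d}
  B4:   IN={d+d}   OUT={d+d}
  B5:   IN={d+d}   OUT={}
  B6:   IN={}   OUT={}
  B7:   IN={}   OUT={}

Merge at B4: IN[B4] = OUT[B3] = {d+d}
Applying B4's transfer function to that IN value gives OUT[B4] (row B4 above).

Answer: {d+d}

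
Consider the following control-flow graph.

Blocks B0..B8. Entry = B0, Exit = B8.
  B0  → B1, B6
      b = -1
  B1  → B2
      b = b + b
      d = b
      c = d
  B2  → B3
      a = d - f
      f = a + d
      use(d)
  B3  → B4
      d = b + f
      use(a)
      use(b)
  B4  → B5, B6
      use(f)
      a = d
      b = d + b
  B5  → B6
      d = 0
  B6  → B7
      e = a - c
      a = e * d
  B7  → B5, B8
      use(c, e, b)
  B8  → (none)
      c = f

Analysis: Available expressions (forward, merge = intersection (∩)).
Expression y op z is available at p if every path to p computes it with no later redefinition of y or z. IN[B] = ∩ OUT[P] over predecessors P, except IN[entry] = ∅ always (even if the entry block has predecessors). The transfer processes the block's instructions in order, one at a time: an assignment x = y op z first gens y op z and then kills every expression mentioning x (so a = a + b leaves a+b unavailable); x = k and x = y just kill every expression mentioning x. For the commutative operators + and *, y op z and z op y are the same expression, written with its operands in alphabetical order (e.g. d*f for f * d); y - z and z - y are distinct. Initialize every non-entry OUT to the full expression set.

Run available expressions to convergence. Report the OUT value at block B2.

Answer: {a+d}

Trace:
Fixpoint table:
  B0:  IN={}  OUT={}
  B1:  IN={}  OUT={}
  B2:  IN={}  OUT={a+d}
  B3:  IN={a+d}  OUT={b+f}
  B4:  IN={b+f}  OUT={}
  B5:  IN={}  OUT={}
  B6:  IN={}  OUT={d*e}
  B7:  IN={d*e}  OUT={d*e}
  B8:  IN={d*e}  OUT={d*e}

Merge at B2: IN[B2] = OUT[B1] = {}
Applying B2's transfer function to that IN value gives OUT[B2] (row B2 above).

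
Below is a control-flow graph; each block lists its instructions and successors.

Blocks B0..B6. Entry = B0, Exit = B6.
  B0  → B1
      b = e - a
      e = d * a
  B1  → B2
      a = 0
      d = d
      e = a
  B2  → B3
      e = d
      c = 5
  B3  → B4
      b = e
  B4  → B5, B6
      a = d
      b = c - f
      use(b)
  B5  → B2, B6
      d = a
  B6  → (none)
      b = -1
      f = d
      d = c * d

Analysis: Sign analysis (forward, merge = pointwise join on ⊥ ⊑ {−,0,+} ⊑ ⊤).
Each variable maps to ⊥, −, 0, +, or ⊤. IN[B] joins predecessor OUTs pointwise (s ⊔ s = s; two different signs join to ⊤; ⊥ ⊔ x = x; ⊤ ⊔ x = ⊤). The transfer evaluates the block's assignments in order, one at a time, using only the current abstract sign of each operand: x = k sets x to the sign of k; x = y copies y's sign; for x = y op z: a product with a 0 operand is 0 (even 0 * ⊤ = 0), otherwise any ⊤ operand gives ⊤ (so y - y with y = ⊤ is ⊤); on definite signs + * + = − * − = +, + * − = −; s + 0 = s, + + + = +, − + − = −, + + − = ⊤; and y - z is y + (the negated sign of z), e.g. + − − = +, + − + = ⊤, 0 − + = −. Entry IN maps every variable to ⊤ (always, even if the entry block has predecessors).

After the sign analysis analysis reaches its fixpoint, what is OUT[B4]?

Answer: {a: ⊤, b: ⊤, c: +, d: ⊤, e: ⊤, f: ⊤}

Working:
Per-block solution:
  B0:   IN=(all ⊤)   OUT=(all ⊤)
  B1:   IN=(all ⊤)   OUT={a:0, e:0; rest ⊤}
  B2:   IN=(all ⊤)   OUT={c:+; rest ⊤}
  B3:   IN={c:+; rest ⊤}   OUT={c:+; rest ⊤}
  B4:   IN={c:+; rest ⊤}   OUT={c:+; rest ⊤}
  B5:   IN={c:+; rest ⊤}   OUT={c:+; rest ⊤}
  B6:   IN={c:+; rest ⊤}   OUT={b:-, c:+; rest ⊤}

Merge at B4: IN[B4] = OUT[B3] = {a: ⊤, b: ⊤, c: +, d: ⊤, e: ⊤, f: ⊤}
Applying B4's transfer function to that IN value gives OUT[B4] (row B4 above).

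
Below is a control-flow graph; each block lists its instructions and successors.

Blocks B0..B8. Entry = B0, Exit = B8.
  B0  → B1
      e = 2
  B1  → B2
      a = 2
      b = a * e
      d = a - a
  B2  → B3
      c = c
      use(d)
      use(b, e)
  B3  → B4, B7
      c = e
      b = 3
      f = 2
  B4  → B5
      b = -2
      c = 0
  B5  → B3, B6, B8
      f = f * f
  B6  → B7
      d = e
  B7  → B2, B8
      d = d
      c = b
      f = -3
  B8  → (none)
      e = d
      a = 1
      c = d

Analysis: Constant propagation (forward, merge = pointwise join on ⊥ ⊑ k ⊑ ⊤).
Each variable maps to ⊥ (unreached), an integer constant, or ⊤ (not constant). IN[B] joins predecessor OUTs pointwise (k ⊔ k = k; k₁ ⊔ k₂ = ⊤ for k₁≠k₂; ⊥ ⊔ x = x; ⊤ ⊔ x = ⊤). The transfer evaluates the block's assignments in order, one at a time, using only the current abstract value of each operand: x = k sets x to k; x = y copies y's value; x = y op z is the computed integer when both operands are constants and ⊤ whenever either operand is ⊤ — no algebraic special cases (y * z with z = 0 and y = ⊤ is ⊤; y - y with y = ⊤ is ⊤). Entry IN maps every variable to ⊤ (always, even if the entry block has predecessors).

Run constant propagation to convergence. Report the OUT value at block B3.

Answer: {a: 2, b: 3, c: 2, d: ⊤, e: 2, f: 2}

Derivation:
Converged values:
  B0:  IN=(all ⊤)  OUT={e:2; rest ⊤}
  B1:  IN={e:2; rest ⊤}  OUT={a:2, b:4, d:0, e:2; rest ⊤}
  B2:  IN={a:2, e:2; rest ⊤}  OUT={a:2, e:2; rest ⊤}
  B3:  IN={a:2, e:2; rest ⊤}  OUT={a:2, b:3, c:2, e:2, f:2; rest ⊤}
  B4:  IN={a:2, b:3, c:2, e:2, f:2; rest ⊤}  OUT={a:2, b:-2, c:0, e:2, f:2; rest ⊤}
  B5:  IN={a:2, b:-2, c:0, e:2, f:2; rest ⊤}  OUT={a:2, b:-2, c:0, e:2, f:4; rest ⊤}
  B6:  IN={a:2, b:-2, c:0, e:2, f:4; rest ⊤}  OUT={a:2, b:-2, c:0, d:2, e:2, f:4; rest ⊤}
  B7:  IN={a:2, e:2; rest ⊤}  OUT={a:2, e:2, f:-3; rest ⊤}
  B8:  IN={a:2, e:2; rest ⊤}  OUT={a:1; rest ⊤}

Merge at B3: IN[B3] = OUT[B2] ⊔ OUT[B5] = {a: 2, b: ⊤, c: ⊤, d: ⊤, e: 2, f: ⊤}
Applying B3's transfer function to that IN value gives OUT[B3] (row B3 above).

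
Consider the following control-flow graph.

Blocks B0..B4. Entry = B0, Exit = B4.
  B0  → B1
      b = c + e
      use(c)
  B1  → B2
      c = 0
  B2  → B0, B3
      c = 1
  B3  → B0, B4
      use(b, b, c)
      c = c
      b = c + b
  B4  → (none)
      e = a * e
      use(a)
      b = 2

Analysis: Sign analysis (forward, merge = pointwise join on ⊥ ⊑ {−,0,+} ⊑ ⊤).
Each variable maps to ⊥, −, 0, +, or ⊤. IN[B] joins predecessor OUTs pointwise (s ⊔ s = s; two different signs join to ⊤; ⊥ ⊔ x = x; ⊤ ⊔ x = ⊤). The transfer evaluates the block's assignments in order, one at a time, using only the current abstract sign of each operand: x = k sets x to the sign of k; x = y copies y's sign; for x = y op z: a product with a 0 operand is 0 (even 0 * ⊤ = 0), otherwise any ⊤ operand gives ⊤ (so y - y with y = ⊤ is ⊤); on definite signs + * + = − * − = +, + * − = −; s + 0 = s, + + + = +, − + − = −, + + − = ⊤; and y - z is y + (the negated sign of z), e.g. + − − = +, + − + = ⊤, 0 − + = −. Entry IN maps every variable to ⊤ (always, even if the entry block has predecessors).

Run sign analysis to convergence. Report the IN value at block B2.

Answer: {a: ⊤, b: ⊤, c: 0, d: ⊤, e: ⊤, f: ⊤}

Derivation:
Fixpoint table:
  B0:   IN=(all ⊤)   OUT=(all ⊤)
  B1:   IN=(all ⊤)   OUT={c:0; rest ⊤}
  B2:   IN={c:0; rest ⊤}   OUT={c:+; rest ⊤}
  B3:   IN={c:+; rest ⊤}   OUT={c:+; rest ⊤}
  B4:   IN={c:+; rest ⊤}   OUT={b:+, c:+; rest ⊤}

Merge at B2: IN[B2] = OUT[B1] = {a: ⊤, b: ⊤, c: 0, d: ⊤, e: ⊤, f: ⊤}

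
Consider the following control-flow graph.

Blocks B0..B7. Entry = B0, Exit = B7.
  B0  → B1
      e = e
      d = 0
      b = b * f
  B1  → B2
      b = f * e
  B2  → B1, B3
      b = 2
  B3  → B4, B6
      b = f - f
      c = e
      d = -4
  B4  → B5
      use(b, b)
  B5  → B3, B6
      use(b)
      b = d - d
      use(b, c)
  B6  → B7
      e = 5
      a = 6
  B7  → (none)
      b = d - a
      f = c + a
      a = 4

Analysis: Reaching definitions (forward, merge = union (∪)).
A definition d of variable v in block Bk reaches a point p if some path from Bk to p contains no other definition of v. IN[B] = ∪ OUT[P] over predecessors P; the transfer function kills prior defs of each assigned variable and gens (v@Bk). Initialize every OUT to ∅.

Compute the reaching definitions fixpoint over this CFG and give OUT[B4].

Converged values:
  B0:  IN={}  OUT={b@B0, d@B0, e@B0}
  B1:  IN={b@B0, b@B2, d@B0, e@B0}  OUT={b@B1, d@B0, e@B0}
  B2:  IN={b@B1, d@B0, e@B0}  OUT={b@B2, d@B0, e@B0}
  B3:  IN={b@B2, b@B5, c@B3, d@B0, d@B3, e@B0}  OUT={b@B3, c@B3, d@B3, e@B0}
  B4:  IN={b@B3, c@B3, d@B3, e@B0}  OUT={b@B3, c@B3, d@B3, e@B0}
  B5:  IN={b@B3, c@B3, d@B3, e@B0}  OUT={b@B5, c@B3, d@B3, e@B0}
  B6:  IN={b@B3, b@B5, c@B3, d@B3, e@B0}  OUT={a@B6, b@B3, b@B5, c@B3, d@B3, e@B6}
  B7:  IN={a@B6, b@B3, b@B5, c@B3, d@B3, e@B6}  OUT={a@B7, b@B7, c@B3, d@B3, e@B6, f@B7}

Merge at B4: IN[B4] = OUT[B3] = {b@B3, c@B3, d@B3, e@B0}
Applying B4's transfer function to that IN value gives OUT[B4] (row B4 above).

Answer: {b@B3, c@B3, d@B3, e@B0}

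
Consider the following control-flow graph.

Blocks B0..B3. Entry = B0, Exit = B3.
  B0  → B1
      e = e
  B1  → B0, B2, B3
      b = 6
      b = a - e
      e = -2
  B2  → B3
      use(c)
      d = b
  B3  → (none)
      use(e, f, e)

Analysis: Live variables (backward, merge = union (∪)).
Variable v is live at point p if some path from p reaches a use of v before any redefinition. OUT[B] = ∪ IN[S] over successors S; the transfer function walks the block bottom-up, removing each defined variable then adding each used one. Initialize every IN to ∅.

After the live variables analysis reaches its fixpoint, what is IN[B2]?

Answer: {b, c, e, f}

Derivation:
Converged values:
  B0: | IN={a, c, e, f} | OUT={a, c, e, f}
  B1: | IN={a, c, e, f} | OUT={a, b, c, e, f}
  B2: | IN={b, c, e, f} | OUT={e, f}
  B3: | IN={e, f} | OUT={}

Merge at B2: OUT[B2] = IN[B3] = {e, f}
Applying B2's transfer function to that OUT value gives IN[B2] (row B2 above).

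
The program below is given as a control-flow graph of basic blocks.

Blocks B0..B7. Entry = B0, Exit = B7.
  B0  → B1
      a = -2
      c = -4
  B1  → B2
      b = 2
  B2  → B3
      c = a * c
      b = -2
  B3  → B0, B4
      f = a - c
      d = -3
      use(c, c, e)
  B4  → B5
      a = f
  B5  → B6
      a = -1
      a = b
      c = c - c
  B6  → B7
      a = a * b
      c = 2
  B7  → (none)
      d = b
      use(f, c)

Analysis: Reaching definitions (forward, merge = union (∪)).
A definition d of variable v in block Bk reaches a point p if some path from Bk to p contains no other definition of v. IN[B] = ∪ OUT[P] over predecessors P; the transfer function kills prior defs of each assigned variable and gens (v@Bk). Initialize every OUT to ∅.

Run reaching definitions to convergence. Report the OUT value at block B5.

Converged values:
  B0: | IN={a@B0, b@B2, c@B2, d@B3, f@B3} | OUT={a@B0, b@B2, c@B0, d@B3, f@B3}
  B1: | IN={a@B0, b@B2, c@B0, d@B3, f@B3} | OUT={a@B0, b@B1, c@B0, d@B3, f@B3}
  B2: | IN={a@B0, b@B1, c@B0, d@B3, f@B3} | OUT={a@B0, b@B2, c@B2, d@B3, f@B3}
  B3: | IN={a@B0, b@B2, c@B2, d@B3, f@B3} | OUT={a@B0, b@B2, c@B2, d@B3, f@B3}
  B4: | IN={a@B0, b@B2, c@B2, d@B3, f@B3} | OUT={a@B4, b@B2, c@B2, d@B3, f@B3}
  B5: | IN={a@B4, b@B2, c@B2, d@B3, f@B3} | OUT={a@B5, b@B2, c@B5, d@B3, f@B3}
  B6: | IN={a@B5, b@B2, c@B5, d@B3, f@B3} | OUT={a@B6, b@B2, c@B6, d@B3, f@B3}
  B7: | IN={a@B6, b@B2, c@B6, d@B3, f@B3} | OUT={a@B6, b@B2, c@B6, d@B7, f@B3}

Merge at B5: IN[B5] = OUT[B4] = {a@B4, b@B2, c@B2, d@B3, f@B3}
Applying B5's transfer function to that IN value gives OUT[B5] (row B5 above).

Answer: {a@B5, b@B2, c@B5, d@B3, f@B3}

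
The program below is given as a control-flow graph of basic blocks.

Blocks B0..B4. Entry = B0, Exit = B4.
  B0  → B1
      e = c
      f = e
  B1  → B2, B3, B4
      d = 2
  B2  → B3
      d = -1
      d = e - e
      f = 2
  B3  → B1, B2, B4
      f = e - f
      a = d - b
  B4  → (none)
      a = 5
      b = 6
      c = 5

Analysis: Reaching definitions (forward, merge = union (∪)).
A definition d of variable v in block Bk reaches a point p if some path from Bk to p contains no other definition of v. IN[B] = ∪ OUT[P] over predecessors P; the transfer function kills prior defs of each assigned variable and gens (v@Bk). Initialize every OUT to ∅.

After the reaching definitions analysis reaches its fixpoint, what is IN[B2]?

Fixpoint table:
  B0:  IN={}  OUT={e@B0, f@B0}
  B1:  IN={a@B3, d@B1, d@B2, e@B0, f@B0, f@B3}  OUT={a@B3, d@B1, e@B0, f@B0, f@B3}
  B2:  IN={a@B3, d@B1, d@B2, e@B0, f@B0, f@B3}  OUT={a@B3, d@B2, e@B0, f@B2}
  B3:  IN={a@B3, d@B1, d@B2, e@B0, f@B0, f@B2, f@B3}  OUT={a@B3, d@B1, d@B2, e@B0, f@B3}
  B4:  IN={a@B3, d@B1, d@B2, e@B0, f@B0, f@B3}  OUT={a@B4, b@B4, c@B4, d@B1, d@B2, e@B0, f@B0, f@B3}

Merge at B2: IN[B2] = OUT[B1] ⊔ OUT[B3] = {a@B3, d@B1, d@B2, e@B0, f@B0, f@B3}

Answer: {a@B3, d@B1, d@B2, e@B0, f@B0, f@B3}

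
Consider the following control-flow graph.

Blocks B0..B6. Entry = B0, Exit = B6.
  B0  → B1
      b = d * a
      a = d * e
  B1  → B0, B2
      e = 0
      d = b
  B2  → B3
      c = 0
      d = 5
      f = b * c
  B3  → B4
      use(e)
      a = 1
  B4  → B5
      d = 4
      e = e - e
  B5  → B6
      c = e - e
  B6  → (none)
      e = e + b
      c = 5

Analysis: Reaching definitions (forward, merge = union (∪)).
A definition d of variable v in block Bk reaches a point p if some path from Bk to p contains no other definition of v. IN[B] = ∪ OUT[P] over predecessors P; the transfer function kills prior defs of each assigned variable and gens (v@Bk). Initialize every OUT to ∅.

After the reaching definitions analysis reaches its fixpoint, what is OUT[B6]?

Converged values:
  B0:   IN={a@B0, b@B0, d@B1, e@B1}   OUT={a@B0, b@B0, d@B1, e@B1}
  B1:   IN={a@B0, b@B0, d@B1, e@B1}   OUT={a@B0, b@B0, d@B1, e@B1}
  B2:   IN={a@B0, b@B0, d@B1, e@B1}   OUT={a@B0, b@B0, c@B2, d@B2, e@B1, f@B2}
  B3:   IN={a@B0, b@B0, c@B2, d@B2, e@B1, f@B2}   OUT={a@B3, b@B0, c@B2, d@B2, e@B1, f@B2}
  B4:   IN={a@B3, b@B0, c@B2, d@B2, e@B1, f@B2}   OUT={a@B3, b@B0, c@B2, d@B4, e@B4, f@B2}
  B5:   IN={a@B3, b@B0, c@B2, d@B4, e@B4, f@B2}   OUT={a@B3, b@B0, c@B5, d@B4, e@B4, f@B2}
  B6:   IN={a@B3, b@B0, c@B5, d@B4, e@B4, f@B2}   OUT={a@B3, b@B0, c@B6, d@B4, e@B6, f@B2}

Merge at B6: IN[B6] = OUT[B5] = {a@B3, b@B0, c@B5, d@B4, e@B4, f@B2}
Applying B6's transfer function to that IN value gives OUT[B6] (row B6 above).

Answer: {a@B3, b@B0, c@B6, d@B4, e@B6, f@B2}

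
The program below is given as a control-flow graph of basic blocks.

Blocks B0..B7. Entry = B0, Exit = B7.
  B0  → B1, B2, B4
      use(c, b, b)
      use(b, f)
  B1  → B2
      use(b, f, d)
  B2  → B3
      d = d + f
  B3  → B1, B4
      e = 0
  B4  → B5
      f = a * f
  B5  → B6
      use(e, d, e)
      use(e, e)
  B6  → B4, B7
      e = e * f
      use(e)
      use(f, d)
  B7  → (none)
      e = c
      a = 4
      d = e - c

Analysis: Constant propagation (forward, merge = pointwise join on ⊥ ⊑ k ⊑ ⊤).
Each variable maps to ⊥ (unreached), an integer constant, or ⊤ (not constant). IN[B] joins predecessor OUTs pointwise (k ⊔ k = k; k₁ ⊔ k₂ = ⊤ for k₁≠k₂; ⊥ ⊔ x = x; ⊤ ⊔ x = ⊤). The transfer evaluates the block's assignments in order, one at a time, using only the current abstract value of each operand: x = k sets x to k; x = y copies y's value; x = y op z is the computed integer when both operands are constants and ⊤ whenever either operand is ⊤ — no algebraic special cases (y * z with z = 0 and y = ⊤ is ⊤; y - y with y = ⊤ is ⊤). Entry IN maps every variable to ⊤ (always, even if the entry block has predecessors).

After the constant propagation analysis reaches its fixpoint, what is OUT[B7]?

Converged values:
  B0:  IN=(all ⊤)  OUT=(all ⊤)
  B1:  IN=(all ⊤)  OUT=(all ⊤)
  B2:  IN=(all ⊤)  OUT=(all ⊤)
  B3:  IN=(all ⊤)  OUT={e:0; rest ⊤}
  B4:  IN=(all ⊤)  OUT=(all ⊤)
  B5:  IN=(all ⊤)  OUT=(all ⊤)
  B6:  IN=(all ⊤)  OUT=(all ⊤)
  B7:  IN=(all ⊤)  OUT={a:4; rest ⊤}

Merge at B7: IN[B7] = OUT[B6] = {a: ⊤, b: ⊤, c: ⊤, d: ⊤, e: ⊤, f: ⊤}
Applying B7's transfer function to that IN value gives OUT[B7] (row B7 above).

Answer: {a: 4, b: ⊤, c: ⊤, d: ⊤, e: ⊤, f: ⊤}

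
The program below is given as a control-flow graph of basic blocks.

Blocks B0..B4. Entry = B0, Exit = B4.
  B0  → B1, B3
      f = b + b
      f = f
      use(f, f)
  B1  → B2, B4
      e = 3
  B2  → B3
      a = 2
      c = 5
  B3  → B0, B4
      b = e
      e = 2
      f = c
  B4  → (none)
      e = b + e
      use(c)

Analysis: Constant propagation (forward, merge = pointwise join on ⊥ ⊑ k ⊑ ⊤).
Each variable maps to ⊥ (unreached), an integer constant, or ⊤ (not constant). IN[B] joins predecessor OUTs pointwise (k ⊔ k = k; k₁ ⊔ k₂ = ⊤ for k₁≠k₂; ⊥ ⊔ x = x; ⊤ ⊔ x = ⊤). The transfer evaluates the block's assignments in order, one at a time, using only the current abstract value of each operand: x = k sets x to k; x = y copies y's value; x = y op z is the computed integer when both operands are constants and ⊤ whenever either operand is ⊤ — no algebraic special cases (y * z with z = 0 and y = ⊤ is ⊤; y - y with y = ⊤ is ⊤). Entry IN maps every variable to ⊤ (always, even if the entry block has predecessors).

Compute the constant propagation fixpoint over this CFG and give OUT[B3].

Per-block solution:
  B0:   IN=(all ⊤)   OUT=(all ⊤)
  B1:   IN=(all ⊤)   OUT={e:3; rest ⊤}
  B2:   IN={e:3; rest ⊤}   OUT={a:2, c:5, e:3; rest ⊤}
  B3:   IN=(all ⊤)   OUT={e:2; rest ⊤}
  B4:   IN=(all ⊤)   OUT=(all ⊤)

Merge at B3: IN[B3] = OUT[B0] ⊔ OUT[B2] = {a: ⊤, b: ⊤, c: ⊤, d: ⊤, e: ⊤, f: ⊤}
Applying B3's transfer function to that IN value gives OUT[B3] (row B3 above).

Answer: {a: ⊤, b: ⊤, c: ⊤, d: ⊤, e: 2, f: ⊤}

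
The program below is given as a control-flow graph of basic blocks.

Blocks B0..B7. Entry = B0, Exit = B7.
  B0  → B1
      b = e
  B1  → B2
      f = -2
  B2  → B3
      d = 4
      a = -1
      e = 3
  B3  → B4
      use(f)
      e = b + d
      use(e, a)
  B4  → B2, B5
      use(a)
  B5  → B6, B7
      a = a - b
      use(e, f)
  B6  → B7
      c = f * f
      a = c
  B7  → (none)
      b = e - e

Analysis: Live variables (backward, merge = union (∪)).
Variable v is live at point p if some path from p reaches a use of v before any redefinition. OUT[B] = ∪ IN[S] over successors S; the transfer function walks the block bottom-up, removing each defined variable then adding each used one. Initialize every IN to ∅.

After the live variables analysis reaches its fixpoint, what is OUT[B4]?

Fixpoint table:
  B0:   IN={e}   OUT={b}
  B1:   IN={b}   OUT={b, f}
  B2:   IN={b, f}   OUT={a, b, d, f}
  B3:   IN={a, b, d, f}   OUT={a, b, e, f}
  B4:   IN={a, b, e, f}   OUT={a, b, e, f}
  B5:   IN={a, b, e, f}   OUT={e, f}
  B6:   IN={e, f}   OUT={e}
  B7:   IN={e}   OUT={}

Merge at B4: OUT[B4] = IN[B2] ⊔ IN[B5] = {a, b, e, f}

Answer: {a, b, e, f}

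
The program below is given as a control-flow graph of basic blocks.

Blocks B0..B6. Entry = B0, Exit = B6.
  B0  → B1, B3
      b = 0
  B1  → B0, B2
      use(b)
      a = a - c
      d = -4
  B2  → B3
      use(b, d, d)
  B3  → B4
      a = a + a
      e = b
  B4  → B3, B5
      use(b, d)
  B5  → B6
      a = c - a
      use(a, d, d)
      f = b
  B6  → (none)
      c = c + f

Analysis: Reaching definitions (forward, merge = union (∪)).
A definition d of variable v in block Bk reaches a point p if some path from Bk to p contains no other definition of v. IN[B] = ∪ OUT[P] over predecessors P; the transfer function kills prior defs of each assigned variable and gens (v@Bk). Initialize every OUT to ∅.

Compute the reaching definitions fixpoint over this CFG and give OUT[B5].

Fixpoint table:
  B0:  IN={a@B1, b@B0, d@B1}  OUT={a@B1, b@B0, d@B1}
  B1:  IN={a@B1, b@B0, d@B1}  OUT={a@B1, b@B0, d@B1}
  B2:  IN={a@B1, b@B0, d@B1}  OUT={a@B1, b@B0, d@B1}
  B3:  IN={a@B1, a@B3, b@B0, d@B1, e@B3}  OUT={a@B3, b@B0, d@B1, e@B3}
  B4:  IN={a@B3, b@B0, d@B1, e@B3}  OUT={a@B3, b@B0, d@B1, e@B3}
  B5:  IN={a@B3, b@B0, d@B1, e@B3}  OUT={a@B5, b@B0, d@B1, e@B3, f@B5}
  B6:  IN={a@B5, b@B0, d@B1, e@B3, f@B5}  OUT={a@B5, b@B0, c@B6, d@B1, e@B3, f@B5}

Merge at B5: IN[B5] = OUT[B4] = {a@B3, b@B0, d@B1, e@B3}
Applying B5's transfer function to that IN value gives OUT[B5] (row B5 above).

Answer: {a@B5, b@B0, d@B1, e@B3, f@B5}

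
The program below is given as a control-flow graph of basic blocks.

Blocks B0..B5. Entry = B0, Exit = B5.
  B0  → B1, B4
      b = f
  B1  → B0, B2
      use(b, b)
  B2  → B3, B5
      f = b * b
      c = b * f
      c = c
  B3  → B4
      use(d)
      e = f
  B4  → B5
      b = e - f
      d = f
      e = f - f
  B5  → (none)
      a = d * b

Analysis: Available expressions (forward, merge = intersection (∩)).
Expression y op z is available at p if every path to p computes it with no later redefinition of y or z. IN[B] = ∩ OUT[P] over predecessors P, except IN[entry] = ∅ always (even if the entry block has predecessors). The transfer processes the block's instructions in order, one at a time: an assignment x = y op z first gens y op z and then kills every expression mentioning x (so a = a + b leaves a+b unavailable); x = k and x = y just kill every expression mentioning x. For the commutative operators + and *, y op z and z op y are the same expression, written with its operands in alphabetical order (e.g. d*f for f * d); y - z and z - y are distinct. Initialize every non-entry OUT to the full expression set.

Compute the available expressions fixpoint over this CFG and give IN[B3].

Converged values:
  B0:  IN={}  OUT={}
  B1:  IN={}  OUT={}
  B2:  IN={}  OUT={b*b, b*f}
  B3:  IN={b*b, b*f}  OUT={b*b, b*f}
  B4:  IN={}  OUT={f-f}
  B5:  IN={}  OUT={b*d}

Merge at B3: IN[B3] = OUT[B2] = {b*b, b*f}

Answer: {b*b, b*f}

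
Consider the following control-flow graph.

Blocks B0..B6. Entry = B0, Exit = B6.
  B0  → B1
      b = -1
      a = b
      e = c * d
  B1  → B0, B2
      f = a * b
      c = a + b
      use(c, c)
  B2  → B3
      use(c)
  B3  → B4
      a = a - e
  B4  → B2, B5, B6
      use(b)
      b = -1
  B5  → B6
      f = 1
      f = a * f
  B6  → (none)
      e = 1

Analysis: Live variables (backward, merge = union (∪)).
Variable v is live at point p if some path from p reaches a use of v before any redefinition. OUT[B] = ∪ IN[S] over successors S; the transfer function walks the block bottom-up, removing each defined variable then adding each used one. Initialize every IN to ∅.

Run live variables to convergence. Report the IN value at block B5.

Answer: {a}

Working:
Converged values:
  B0:  IN={c, d}  OUT={a, b, d, e}
  B1:  IN={a, b, d, e}  OUT={a, b, c, d, e}
  B2:  IN={a, b, c, e}  OUT={a, b, c, e}
  B3:  IN={a, b, c, e}  OUT={a, b, c, e}
  B4:  IN={a, b, c, e}  OUT={a, b, c, e}
  B5:  IN={a}  OUT={}
  B6:  IN={}  OUT={}

Merge at B5: OUT[B5] = IN[B6] = {}
Applying B5's transfer function to that OUT value gives IN[B5] (row B5 above).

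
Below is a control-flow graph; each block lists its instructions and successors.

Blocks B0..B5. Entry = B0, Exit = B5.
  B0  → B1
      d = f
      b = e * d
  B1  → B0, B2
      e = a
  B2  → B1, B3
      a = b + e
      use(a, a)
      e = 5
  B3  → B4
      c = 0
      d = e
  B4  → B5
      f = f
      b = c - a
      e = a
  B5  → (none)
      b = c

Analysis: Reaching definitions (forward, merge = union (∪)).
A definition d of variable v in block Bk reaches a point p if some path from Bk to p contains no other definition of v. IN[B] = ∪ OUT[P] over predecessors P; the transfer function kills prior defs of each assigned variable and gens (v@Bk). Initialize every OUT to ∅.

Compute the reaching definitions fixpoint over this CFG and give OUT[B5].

Fixpoint table:
  B0:  IN={a@B2, b@B0, d@B0, e@B1}  OUT={a@B2, b@B0, d@B0, e@B1}
  B1:  IN={a@B2, b@B0, d@B0, e@B1, e@B2}  OUT={a@B2, b@B0, d@B0, e@B1}
  B2:  IN={a@B2, b@B0, d@B0, e@B1}  OUT={a@B2, b@B0, d@B0, e@B2}
  B3:  IN={a@B2, b@B0, d@B0, e@B2}  OUT={a@B2, b@B0, c@B3, d@B3, e@B2}
  B4:  IN={a@B2, b@B0, c@B3, d@B3, e@B2}  OUT={a@B2, b@B4, c@B3, d@B3, e@B4, f@B4}
  B5:  IN={a@B2, b@B4, c@B3, d@B3, e@B4, f@B4}  OUT={a@B2, b@B5, c@B3, d@B3, e@B4, f@B4}

Merge at B5: IN[B5] = OUT[B4] = {a@B2, b@B4, c@B3, d@B3, e@B4, f@B4}
Applying B5's transfer function to that IN value gives OUT[B5] (row B5 above).

Answer: {a@B2, b@B5, c@B3, d@B3, e@B4, f@B4}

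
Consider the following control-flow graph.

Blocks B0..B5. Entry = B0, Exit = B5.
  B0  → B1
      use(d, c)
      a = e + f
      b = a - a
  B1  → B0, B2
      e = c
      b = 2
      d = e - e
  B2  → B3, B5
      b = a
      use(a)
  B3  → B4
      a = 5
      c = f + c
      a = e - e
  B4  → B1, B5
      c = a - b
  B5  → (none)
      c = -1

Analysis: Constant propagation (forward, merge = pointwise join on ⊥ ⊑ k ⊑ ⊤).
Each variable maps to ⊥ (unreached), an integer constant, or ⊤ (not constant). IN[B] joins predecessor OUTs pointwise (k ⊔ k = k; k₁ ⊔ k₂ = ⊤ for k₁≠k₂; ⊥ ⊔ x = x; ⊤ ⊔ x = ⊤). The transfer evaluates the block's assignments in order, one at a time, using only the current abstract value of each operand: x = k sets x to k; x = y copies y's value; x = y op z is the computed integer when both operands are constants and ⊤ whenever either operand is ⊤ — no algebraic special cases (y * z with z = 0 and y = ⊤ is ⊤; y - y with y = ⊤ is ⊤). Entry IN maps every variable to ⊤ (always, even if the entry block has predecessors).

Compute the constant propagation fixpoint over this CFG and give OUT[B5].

Fixpoint table:
  B0:  IN=(all ⊤)  OUT=(all ⊤)
  B1:  IN=(all ⊤)  OUT={b:2; rest ⊤}
  B2:  IN={b:2; rest ⊤}  OUT=(all ⊤)
  B3:  IN=(all ⊤)  OUT=(all ⊤)
  B4:  IN=(all ⊤)  OUT=(all ⊤)
  B5:  IN=(all ⊤)  OUT={c:-1; rest ⊤}

Merge at B5: IN[B5] = OUT[B2] ⊔ OUT[B4] = {a: ⊤, b: ⊤, c: ⊤, d: ⊤, e: ⊤, f: ⊤}
Applying B5's transfer function to that IN value gives OUT[B5] (row B5 above).

Answer: {a: ⊤, b: ⊤, c: -1, d: ⊤, e: ⊤, f: ⊤}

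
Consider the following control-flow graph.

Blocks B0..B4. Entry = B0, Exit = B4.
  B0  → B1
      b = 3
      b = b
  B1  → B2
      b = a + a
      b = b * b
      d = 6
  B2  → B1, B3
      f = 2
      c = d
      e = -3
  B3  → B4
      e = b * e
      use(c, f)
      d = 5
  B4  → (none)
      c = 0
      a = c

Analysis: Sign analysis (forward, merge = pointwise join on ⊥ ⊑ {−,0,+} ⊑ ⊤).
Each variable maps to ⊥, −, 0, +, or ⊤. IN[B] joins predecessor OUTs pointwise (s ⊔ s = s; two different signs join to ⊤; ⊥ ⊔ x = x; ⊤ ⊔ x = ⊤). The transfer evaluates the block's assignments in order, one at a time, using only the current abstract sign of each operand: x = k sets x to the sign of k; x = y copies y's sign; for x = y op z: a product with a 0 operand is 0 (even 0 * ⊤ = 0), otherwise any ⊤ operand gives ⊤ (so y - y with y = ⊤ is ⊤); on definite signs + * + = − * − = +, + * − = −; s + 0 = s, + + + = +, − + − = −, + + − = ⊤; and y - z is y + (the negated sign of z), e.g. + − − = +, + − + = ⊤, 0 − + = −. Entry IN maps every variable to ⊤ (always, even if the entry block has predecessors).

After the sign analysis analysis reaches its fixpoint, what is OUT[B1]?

Per-block solution:
  B0: | IN=(all ⊤) | OUT={b:+; rest ⊤}
  B1: | IN=(all ⊤) | OUT={d:+; rest ⊤}
  B2: | IN={d:+; rest ⊤} | OUT={c:+, d:+, e:-, f:+; rest ⊤}
  B3: | IN={c:+, d:+, e:-, f:+; rest ⊤} | OUT={c:+, d:+, f:+; rest ⊤}
  B4: | IN={c:+, d:+, f:+; rest ⊤} | OUT={a:0, c:0, d:+, f:+; rest ⊤}

Merge at B1: IN[B1] = OUT[B0] ⊔ OUT[B2] = {a: ⊤, b: ⊤, c: ⊤, d: ⊤, e: ⊤, f: ⊤}
Applying B1's transfer function to that IN value gives OUT[B1] (row B1 above).

Answer: {a: ⊤, b: ⊤, c: ⊤, d: +, e: ⊤, f: ⊤}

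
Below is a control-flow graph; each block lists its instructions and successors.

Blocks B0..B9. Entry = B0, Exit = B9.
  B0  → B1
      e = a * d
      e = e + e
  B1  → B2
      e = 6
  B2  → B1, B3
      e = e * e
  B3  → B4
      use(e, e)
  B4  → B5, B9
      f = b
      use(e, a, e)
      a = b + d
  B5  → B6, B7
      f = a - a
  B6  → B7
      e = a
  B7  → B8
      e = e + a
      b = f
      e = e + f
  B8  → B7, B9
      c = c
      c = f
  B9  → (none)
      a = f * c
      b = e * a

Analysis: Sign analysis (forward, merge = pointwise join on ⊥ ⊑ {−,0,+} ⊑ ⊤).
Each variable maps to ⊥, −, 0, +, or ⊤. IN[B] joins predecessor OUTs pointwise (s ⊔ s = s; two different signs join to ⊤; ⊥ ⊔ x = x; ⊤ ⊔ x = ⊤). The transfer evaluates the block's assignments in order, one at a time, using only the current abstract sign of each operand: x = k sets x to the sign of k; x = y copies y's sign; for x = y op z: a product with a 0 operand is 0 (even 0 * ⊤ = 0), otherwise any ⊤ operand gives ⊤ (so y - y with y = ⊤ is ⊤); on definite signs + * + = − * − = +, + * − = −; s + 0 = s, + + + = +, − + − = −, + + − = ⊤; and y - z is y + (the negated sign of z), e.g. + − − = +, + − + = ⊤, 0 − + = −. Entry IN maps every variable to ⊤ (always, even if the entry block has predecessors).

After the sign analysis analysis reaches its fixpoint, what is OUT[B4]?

Per-block solution:
  B0:  IN=(all ⊤)  OUT=(all ⊤)
  B1:  IN=(all ⊤)  OUT={e:+; rest ⊤}
  B2:  IN={e:+; rest ⊤}  OUT={e:+; rest ⊤}
  B3:  IN={e:+; rest ⊤}  OUT={e:+; rest ⊤}
  B4:  IN={e:+; rest ⊤}  OUT={e:+; rest ⊤}
  B5:  IN={e:+; rest ⊤}  OUT={e:+; rest ⊤}
  B6:  IN={e:+; rest ⊤}  OUT=(all ⊤)
  B7:  IN=(all ⊤)  OUT=(all ⊤)
  B8:  IN=(all ⊤)  OUT=(all ⊤)
  B9:  IN=(all ⊤)  OUT=(all ⊤)

Merge at B4: IN[B4] = OUT[B3] = {a: ⊤, b: ⊤, c: ⊤, d: ⊤, e: +, f: ⊤}
Applying B4's transfer function to that IN value gives OUT[B4] (row B4 above).

Answer: {a: ⊤, b: ⊤, c: ⊤, d: ⊤, e: +, f: ⊤}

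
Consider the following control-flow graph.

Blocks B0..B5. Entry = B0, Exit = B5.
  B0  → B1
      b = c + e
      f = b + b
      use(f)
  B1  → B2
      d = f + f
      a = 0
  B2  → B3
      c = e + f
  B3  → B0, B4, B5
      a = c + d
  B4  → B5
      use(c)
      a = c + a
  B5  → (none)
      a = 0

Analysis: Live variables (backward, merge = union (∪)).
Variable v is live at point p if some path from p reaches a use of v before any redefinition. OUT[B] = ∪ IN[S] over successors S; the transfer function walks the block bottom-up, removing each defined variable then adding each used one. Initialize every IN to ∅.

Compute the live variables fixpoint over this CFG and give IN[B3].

Converged values:
  B0:   IN={c, e}   OUT={e, f}
  B1:   IN={e, f}   OUT={d, e, f}
  B2:   IN={d, e, f}   OUT={c, d, e}
  B3:   IN={c, d, e}   OUT={a, c, e}
  B4:   IN={a, c}   OUT={}
  B5:   IN={}   OUT={}

Merge at B3: OUT[B3] = IN[B0] ⊔ IN[B4] ⊔ IN[B5] = {a, c, e}
Applying B3's transfer function to that OUT value gives IN[B3] (row B3 above).

Answer: {c, d, e}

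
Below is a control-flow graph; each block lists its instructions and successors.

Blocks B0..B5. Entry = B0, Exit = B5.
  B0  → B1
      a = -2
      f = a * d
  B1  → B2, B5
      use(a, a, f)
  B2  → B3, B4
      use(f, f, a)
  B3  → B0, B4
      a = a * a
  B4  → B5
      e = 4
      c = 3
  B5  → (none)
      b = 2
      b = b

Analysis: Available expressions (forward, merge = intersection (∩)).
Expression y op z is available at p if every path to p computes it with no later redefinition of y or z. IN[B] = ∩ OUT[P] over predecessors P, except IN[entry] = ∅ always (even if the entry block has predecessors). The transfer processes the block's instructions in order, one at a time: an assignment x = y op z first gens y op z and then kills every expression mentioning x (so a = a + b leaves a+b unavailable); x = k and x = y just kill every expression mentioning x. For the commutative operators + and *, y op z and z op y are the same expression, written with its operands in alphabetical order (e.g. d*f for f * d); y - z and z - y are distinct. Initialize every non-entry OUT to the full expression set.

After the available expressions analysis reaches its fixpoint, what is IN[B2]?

Fixpoint table:
  B0:  IN={}  OUT={a*d}
  B1:  IN={a*d}  OUT={a*d}
  B2:  IN={a*d}  OUT={a*d}
  B3:  IN={a*d}  OUT={}
  B4:  IN={}  OUT={}
  B5:  IN={}  OUT={}

Merge at B2: IN[B2] = OUT[B1] = {a*d}

Answer: {a*d}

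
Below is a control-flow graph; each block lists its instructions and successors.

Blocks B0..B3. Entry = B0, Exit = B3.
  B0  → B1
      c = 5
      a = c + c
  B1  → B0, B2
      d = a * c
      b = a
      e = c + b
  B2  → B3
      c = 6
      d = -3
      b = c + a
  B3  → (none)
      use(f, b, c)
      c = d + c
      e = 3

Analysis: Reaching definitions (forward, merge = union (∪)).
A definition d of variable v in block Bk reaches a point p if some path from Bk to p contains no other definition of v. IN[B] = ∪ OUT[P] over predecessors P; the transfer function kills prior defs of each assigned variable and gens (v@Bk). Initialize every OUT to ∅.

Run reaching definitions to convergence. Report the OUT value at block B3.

Per-block solution:
  B0:   IN={a@B0, b@B1, c@B0, d@B1, e@B1}   OUT={a@B0, b@B1, c@B0, d@B1, e@B1}
  B1:   IN={a@B0, b@B1, c@B0, d@B1, e@B1}   OUT={a@B0, b@B1, c@B0, d@B1, e@B1}
  B2:   IN={a@B0, b@B1, c@B0, d@B1, e@B1}   OUT={a@B0, b@B2, c@B2, d@B2, e@B1}
  B3:   IN={a@B0, b@B2, c@B2, d@B2, e@B1}   OUT={a@B0, b@B2, c@B3, d@B2, e@B3}

Merge at B3: IN[B3] = OUT[B2] = {a@B0, b@B2, c@B2, d@B2, e@B1}
Applying B3's transfer function to that IN value gives OUT[B3] (row B3 above).

Answer: {a@B0, b@B2, c@B3, d@B2, e@B3}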